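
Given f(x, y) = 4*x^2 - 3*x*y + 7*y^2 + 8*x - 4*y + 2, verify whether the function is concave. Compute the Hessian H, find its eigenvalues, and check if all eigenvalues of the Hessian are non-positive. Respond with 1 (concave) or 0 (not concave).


The Hessian of f(x,y) = 4*x^2 - 3*x*y + 7*y^2 + 8*x - 4*y + 2 is:
H = [[8, -3], [-3, 14]]
Trace = 8 + 14 = 22
Determinant = 8*14 - (-3)^2 = 103
Discriminant = (22)^2 - 4*103 = 72.0
Eigenvalues: lambda_1 = 6.7574, lambda_2 = 15.2426
The function is not concave.

0


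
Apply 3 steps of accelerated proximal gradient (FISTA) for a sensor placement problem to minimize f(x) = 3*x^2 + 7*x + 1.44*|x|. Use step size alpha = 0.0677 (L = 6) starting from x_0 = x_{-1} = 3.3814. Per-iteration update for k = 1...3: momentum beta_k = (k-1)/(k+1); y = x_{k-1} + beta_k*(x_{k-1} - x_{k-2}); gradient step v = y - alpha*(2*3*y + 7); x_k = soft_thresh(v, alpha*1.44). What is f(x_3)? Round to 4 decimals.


FISTA on f(x) = 3*x^2 + 7*x + 1.44*|x|
L = 6, alpha = 0.0677
Iteration 1: beta = 0.0, y = 3.3814 + 0.0*(3.3814 - 3.3814) = 3.3814
  grad(y) = 27.2884, v = y - alpha*grad = 1.534
  prox(v) = soft_thresh(1.534, 0.0975) = 1.4365
Iteration 2: beta = 0.3333, y = 1.4365 + 0.3333*(1.4365 - 3.3814) = 0.7882
  grad(y) = 11.7291, v = y - alpha*grad = -0.0059
  prox(v) = soft_thresh(-0.0059, 0.0975) = 0.0
Iteration 3: beta = 0.5, y = 0.0 + 0.5*(0.0 - 1.4365) = -0.7182
  grad(y) = 2.6905, v = y - alpha*grad = -0.9004
  prox(v) = soft_thresh(-0.9004, 0.0975) = -0.8029
f(x_3) = 3*(-0.8029)^2 + 7*(-0.8029) + 1.44*|-0.8029| = -2.5302


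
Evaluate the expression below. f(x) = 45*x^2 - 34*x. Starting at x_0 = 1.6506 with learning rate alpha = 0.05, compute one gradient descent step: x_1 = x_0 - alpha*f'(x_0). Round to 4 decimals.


We compute the gradient at x_0 and apply the update.
f'(x) = 90*x - 34
f'(1.6506) = 90*1.6506 - 34 = 114.554
x_1 = 1.6506 - 0.05*114.554 = -4.0771


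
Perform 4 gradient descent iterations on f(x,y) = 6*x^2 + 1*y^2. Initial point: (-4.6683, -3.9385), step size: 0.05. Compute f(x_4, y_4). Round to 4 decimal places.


Gradient descent on f(x,y) = 6*x^2 + 1*y^2.
Starting point: (-4.6683, -3.9385), alpha = 0.05
Step 1: grad_x = 2*6*-4.6683 = -56.0196, grad_y = 2*1*-3.9385 = -7.877
  x_1 = -4.6683 - 0.05*-56.0196 = -1.8673
  y_1 = -3.9385 - 0.05*-7.877 = -3.5447
Step 2: grad_x = 2*6*-1.8673 = -22.4078, grad_y = 2*1*-3.5447 = -7.0893
  x_2 = -1.8673 - 0.05*-22.4078 = -0.7469
  y_2 = -3.5447 - 0.05*-7.0893 = -3.1902
Step 3: grad_x = 2*6*-0.7469 = -8.9631, grad_y = 2*1*-3.1902 = -6.3804
  x_3 = -0.7469 - 0.05*-8.9631 = -0.2988
  y_3 = -3.1902 - 0.05*-6.3804 = -2.8712
Step 4: grad_x = 2*6*-0.2988 = -3.5853, grad_y = 2*1*-2.8712 = -5.7423
  x_4 = -0.2988 - 0.05*-3.5853 = -0.1195
  y_4 = -2.8712 - 0.05*-5.7423 = -2.584
f(-0.1195, -2.584) = 6*(-0.1195)^2 + 1*(-2.584)^2 = 6.763


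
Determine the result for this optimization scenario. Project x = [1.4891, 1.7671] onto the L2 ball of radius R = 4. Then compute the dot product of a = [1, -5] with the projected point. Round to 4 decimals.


Step 1: Compute ||x|| (intermediates to 6 decimals).
||x|| = sqrt(1.4891^2 + 1.7671^2) = 2.310857
Step 2: Project.
Since ||x|| <= R, proj = x (no scaling needed).
proj(x) = [1.4891, 1.7671]
Step 3: Dot product.
a^T * proj(x) = 1*1.4891 - 5*1.7671 = -7.3464


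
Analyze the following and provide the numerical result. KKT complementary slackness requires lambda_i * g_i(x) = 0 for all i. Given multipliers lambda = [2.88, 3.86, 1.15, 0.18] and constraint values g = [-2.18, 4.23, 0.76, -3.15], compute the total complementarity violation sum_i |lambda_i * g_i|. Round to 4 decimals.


KKT complementary slackness check:
lambda_1 * g_1 = 2.88 * -2.18 = -6.2784
lambda_2 * g_2 = 3.86 * 4.23 = 16.3278
lambda_3 * g_3 = 1.15 * 0.76 = 0.874
lambda_4 * g_4 = 0.18 * -3.15 = -0.567
Total violation = 6.2784 + 16.3278 + 0.874 + 0.567 = 24.0472


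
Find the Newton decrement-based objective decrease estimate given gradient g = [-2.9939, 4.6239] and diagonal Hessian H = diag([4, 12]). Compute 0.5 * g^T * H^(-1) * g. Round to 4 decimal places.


Step 1: H is diagonal, so H^(-1) * g = [-0.7485, 0.3853].
Step 2: g^T H^(-1) g = sum_i g_i^2 / H_ii
  = (-2.9939)^2/4 + (4.6239)^2/12
  = 2.2409 + 1.7817 = 4.0226
Step 3: Objective decrease = 0.5 * g^T H^(-1) g = 2.0113


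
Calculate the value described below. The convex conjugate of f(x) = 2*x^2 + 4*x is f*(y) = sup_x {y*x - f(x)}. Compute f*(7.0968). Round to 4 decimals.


f*(y) = sup_x {y*x - a*x^2 - b*x} = sup_x {(y-b)*x - a*x^2}
FOC: (y - b) - 2a*x = 0 => x* = (y - b)/(2a)
x* = (7.0968 - 4)/(2*2) = 0.7742
f*(7.0968) = (y-b)^2/(4a) = (7.0968 - 4)^2/(4*2)
= 9.5902/8 = 1.1988


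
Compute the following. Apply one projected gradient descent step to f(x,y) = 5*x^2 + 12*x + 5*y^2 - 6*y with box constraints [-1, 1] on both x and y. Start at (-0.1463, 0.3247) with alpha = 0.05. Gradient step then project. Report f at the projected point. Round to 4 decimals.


Step 1: Compute gradient at (-0.1463, 0.3247).
grad_x = 2*5*-0.1463 + 12 = 10.537
grad_y = 2*5*0.3247 - 6 = -2.753
Step 2: Gradient step.
x_raw = -0.1463 - 0.05*10.537 = -0.6732
y_raw = 0.3247 - 0.05*-2.753 = 0.4624
Step 3: Project onto [-1, 1].
x_proj = clip(-0.6732) = -0.6732
y_proj = clip(0.4624) = 0.4624
Step 4: Evaluate f.
f(-0.6732, 0.4624) = -7.5174


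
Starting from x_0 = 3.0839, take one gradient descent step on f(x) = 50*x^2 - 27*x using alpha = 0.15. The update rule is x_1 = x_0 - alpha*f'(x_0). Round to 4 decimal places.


We compute the gradient at x_0 and apply the update.
f'(x) = 100*x - 27
f'(3.0839) = 100*3.0839 - 27 = 281.39
x_1 = 3.0839 - 0.15*281.39 = -39.1246


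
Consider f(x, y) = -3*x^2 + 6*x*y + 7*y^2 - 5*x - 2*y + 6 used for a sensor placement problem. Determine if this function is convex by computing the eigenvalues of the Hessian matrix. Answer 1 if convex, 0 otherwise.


The Hessian of f(x,y) = -3*x^2 + 6*x*y + 7*y^2 - 5*x - 2*y + 6 is:
H = [[-6, 6], [6, 14]]
Trace = -6 + 14 = 8
Determinant = -6*14 - (6)^2 = -120
Discriminant = (8)^2 - 4*-120 = 544.0
Eigenvalues: lambda_1 = -7.6619, lambda_2 = 15.6619
The function is not convex.

0


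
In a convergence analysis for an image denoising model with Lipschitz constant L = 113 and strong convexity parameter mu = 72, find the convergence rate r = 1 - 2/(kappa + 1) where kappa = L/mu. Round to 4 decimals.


Step 1: Compute the condition number.
kappa = L/mu = 113/72 = 1.5694
Step 2: Compute the convergence rate.
r = 1 - 2/(kappa + 1) = 1 - 2*mu/(L + mu) = (L - mu)/(L + mu) = 41/185 = 0.2216


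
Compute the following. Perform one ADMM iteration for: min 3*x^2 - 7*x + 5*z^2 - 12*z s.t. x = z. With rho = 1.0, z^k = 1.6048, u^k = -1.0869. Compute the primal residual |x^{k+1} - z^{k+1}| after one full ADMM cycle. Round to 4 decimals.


ADMM iteration with rho = 1.0, z^k = 1.6048, u^k = -1.0869
Step 1: x-update.
Minimize 3*x^2 - 7*x + (1.0/2)*(x - 1.6048 - 1.0869)^2
FOC: (2*3 + 1.0)*x = 7 + 1.0*(1.6048 + 1.0869)
x^{k+1} = 1.3845
Step 2: z-update.
Minimize 5*z^2 - 12*z + (1.0/2)*(1.3845 - z - 1.0869)^2
FOC: (2*5 + 1.0)*z = 12 + 1.0*(1.3845 - 1.0869)
z^{k+1} = 1.118
Step 3: u-update.
u^{k+1} = -1.0869 + 1.3845 - 1.118 = -0.8203
Step 4: Primal residual = |1.3845 - 1.118| = 0.2666


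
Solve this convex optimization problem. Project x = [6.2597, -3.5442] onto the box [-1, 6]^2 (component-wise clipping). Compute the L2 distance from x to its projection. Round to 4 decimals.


Project each component onto [-1, 6].
clip(6.2597) = 6.0, clip(-3.5442) = -1.0
Projection = [6.0, -1.0]
Squared diffs: [0.0674, 6.473]
Distance = sqrt(6.5404) = 2.5574


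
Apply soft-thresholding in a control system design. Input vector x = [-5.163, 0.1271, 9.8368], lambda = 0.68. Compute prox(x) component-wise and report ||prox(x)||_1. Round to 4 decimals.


Soft-thresholding with lambda = 0.68:
prox(-5.163) = sign(-5.163)*max(|-5.163| - 0.68, 0) = -4.483
prox(0.1271) = sign(0.1271)*max(|0.1271| - 0.68, 0) = 0.0
prox(9.8368) = sign(9.8368)*max(|9.8368| - 0.68, 0) = 9.1568
prox(x) = [-4.483, 0.0, 9.1568]
||prox(x)||_1 = 4.483 + 0.0 + 9.1568 = 13.6398


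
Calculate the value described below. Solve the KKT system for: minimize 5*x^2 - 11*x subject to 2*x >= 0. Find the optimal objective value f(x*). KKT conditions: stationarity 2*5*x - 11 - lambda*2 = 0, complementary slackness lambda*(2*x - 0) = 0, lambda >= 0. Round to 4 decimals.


Step 1: Try lambda = 0 (constraint inactive).
Stationarity: 2*5*x - 11 = 0
x* = 11/(2*5) = 1.1
Check constraint: 2*1.1 = 2.2 >= 0 -- satisfied.
Step 2: Compute optimal value.
f(x*) = 5*1.1^2 - 11*1.1 = -6.05


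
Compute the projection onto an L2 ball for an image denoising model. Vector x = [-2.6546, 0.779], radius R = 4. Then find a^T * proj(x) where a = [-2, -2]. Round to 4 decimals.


Step 1: Compute ||x|| (intermediates to 6 decimals).
||x|| = sqrt((-2.6546)^2 + 0.779^2) = 2.76654
Step 2: Project.
Since ||x|| <= R, proj = x (no scaling needed).
proj(x) = [-2.6546, 0.779]
Step 3: Dot product.
a^T * proj(x) = -2*(-2.6546) - 2*0.779 = 3.7512


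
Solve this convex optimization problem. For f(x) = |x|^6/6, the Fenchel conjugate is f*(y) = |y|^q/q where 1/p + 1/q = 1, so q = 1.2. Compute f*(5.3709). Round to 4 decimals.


The conjugate exponent q satisfies 1/p + 1/q = 1.
p = 6, so q = 6/(6 - 1) = 1.2
|y|^q = 5.3709^1.2 = 7.5172
f*(5.3709) = 7.5172 / 1.2 = 6.2643


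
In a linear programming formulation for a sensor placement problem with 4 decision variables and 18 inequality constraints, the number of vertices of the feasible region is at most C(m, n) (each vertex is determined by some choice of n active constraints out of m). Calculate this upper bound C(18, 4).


Each vertex corresponds to some choice of n active constraints out of m, so the number of vertices is at most C(m, n) = m! / (n!(m-n)!).
m = 18, n = 4
Numerator: 18 * 17 * 16 * 15
Denominator: 4! = 24
C(18, 4) = 3060


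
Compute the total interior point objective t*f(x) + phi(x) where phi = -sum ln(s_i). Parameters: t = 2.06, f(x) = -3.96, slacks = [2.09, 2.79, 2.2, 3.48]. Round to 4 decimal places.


Step 1: Compute log-barrier.
ln values: [0.7372, 1.026, 0.7885, 1.247]
phi = -(0.7372 + 1.026 + 0.7885 + 1.247) = -3.7987
Step 2: Compute augmented objective.
t*f(x) = 2.06*-3.96 = -8.1576
Total = -8.1576 - 3.7987 = -11.9563


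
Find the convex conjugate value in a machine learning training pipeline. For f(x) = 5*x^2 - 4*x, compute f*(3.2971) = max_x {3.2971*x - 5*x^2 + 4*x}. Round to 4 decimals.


f*(y) = sup_x {y*x - a*x^2 - b*x} = sup_x {(y-b)*x - a*x^2}
FOC: (y - b) - 2a*x = 0 => x* = (y - b)/(2a)
x* = (3.2971 + 4)/(2*5) = 0.7297
f*(3.2971) = (y-b)^2/(4a) = (3.2971 + 4)^2/(4*5)
= 53.2477/20 = 2.6624


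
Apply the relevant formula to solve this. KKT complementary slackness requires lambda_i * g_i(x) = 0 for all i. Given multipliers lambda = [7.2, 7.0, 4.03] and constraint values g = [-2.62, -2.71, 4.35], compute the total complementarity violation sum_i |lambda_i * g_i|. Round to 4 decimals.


KKT complementary slackness check:
lambda_1 * g_1 = 7.2 * -2.62 = -18.864
lambda_2 * g_2 = 7.0 * -2.71 = -18.97
lambda_3 * g_3 = 4.03 * 4.35 = 17.5305
Total violation = 18.864 + 18.97 + 17.5305 = 55.3645


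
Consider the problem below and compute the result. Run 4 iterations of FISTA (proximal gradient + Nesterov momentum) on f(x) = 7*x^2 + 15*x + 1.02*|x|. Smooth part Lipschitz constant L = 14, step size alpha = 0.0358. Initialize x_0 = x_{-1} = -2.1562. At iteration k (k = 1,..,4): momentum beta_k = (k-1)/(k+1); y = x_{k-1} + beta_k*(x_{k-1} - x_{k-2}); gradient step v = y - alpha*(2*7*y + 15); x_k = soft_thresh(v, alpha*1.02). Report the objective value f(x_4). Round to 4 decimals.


FISTA on f(x) = 7*x^2 + 15*x + 1.02*|x|
L = 14, alpha = 0.0358
Iteration 1: beta = 0.0, y = -2.1562 + 0.0*(-2.1562 + 2.1562) = -2.1562
  grad(y) = -15.1868, v = y - alpha*grad = -1.6125
  prox(v) = soft_thresh(-1.6125, 0.0365) = -1.576
Iteration 2: beta = 0.3333, y = -1.576 + 0.3333*(-1.576 + 2.1562) = -1.3826
  grad(y) = -4.3563, v = y - alpha*grad = -1.2266
  prox(v) = soft_thresh(-1.2266, 0.0365) = -1.1901
Iteration 3: beta = 0.5, y = -1.1901 + 0.5*(-1.1901 + 1.576) = -0.9972
  grad(y) = 1.0394, v = y - alpha*grad = -1.0344
  prox(v) = soft_thresh(-1.0344, 0.0365) = -0.9979
Iteration 4: beta = 0.6, y = -0.9979 + 0.6*(-0.9979 + 1.1901) = -0.8825
  grad(y) = 2.6445, v = y - alpha*grad = -0.9772
  prox(v) = soft_thresh(-0.9772, 0.0365) = -0.9407
f(x_4) = 7*(-0.9407)^2 + 15*(-0.9407) + 1.02*|-0.9407| = -6.9566


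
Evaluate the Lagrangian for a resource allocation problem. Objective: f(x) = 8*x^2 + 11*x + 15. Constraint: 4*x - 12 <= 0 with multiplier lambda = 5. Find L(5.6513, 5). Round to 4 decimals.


Step 1: Evaluate f(x).
f(5.6513) = 8*5.6513^2 + 11*5.6513 + 15 = 332.6618
Step 2: Evaluate g(x).
g(5.6513) = 4*5.6513 - 12 = 10.6052
Step 3: Compute Lagrangian.
L = 332.6618 + 5*10.6052 = 385.6878


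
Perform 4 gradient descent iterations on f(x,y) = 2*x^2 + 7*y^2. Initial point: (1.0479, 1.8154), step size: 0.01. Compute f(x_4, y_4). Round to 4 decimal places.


Gradient descent on f(x,y) = 2*x^2 + 7*y^2.
Starting point: (1.0479, 1.8154), alpha = 0.01
Step 1: grad_x = 2*2*1.0479 = 4.1916, grad_y = 2*7*1.8154 = 25.4156
  x_1 = 1.0479 - 0.01*4.1916 = 1.006
  y_1 = 1.8154 - 0.01*25.4156 = 1.5612
Step 2: grad_x = 2*2*1.006 = 4.0239, grad_y = 2*7*1.5612 = 21.8574
  x_2 = 1.006 - 0.01*4.0239 = 0.9657
  y_2 = 1.5612 - 0.01*21.8574 = 1.3427
Step 3: grad_x = 2*2*0.9657 = 3.863, grad_y = 2*7*1.3427 = 18.7974
  x_3 = 0.9657 - 0.01*3.863 = 0.9271
  y_3 = 1.3427 - 0.01*18.7974 = 1.1547
Step 4: grad_x = 2*2*0.9271 = 3.7085, grad_y = 2*7*1.1547 = 16.1657
  x_4 = 0.9271 - 0.01*3.7085 = 0.89
  y_4 = 1.1547 - 0.01*16.1657 = 0.993
f(0.89, 0.993) = 2*0.89^2 + 7*0.993^2 = 8.4872


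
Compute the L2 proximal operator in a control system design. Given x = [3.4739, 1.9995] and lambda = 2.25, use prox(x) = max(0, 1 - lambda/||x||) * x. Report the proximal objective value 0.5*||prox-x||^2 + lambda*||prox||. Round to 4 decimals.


Step 1: Compute ||x||.
||x|| = 4.0082
Step 2: Compute scaling factor.
scale = max(0, 1 - 2.25/4.0082) = 0.4387
Step 3: prox(x) = [1.5238, 0.8771]
||prox(x)|| = 1.7582
Step 4: Proximal objective.
0.5*||prox-x||^2 = 2.5313
lambda*||prox|| = 3.956
Total = 6.4873


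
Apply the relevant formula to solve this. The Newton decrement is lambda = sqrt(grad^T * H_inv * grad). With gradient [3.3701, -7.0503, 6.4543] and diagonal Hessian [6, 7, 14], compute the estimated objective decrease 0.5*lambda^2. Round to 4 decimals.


Step 1: H is diagonal, so H^(-1) * g = [0.5617, -1.0072, 0.461].
Step 2: g^T H^(-1) g = sum_i g_i^2 / H_ii
  = (3.3701)^2/6 + (-7.0503)^2/7 + (6.4543)^2/14
  = 1.8929 + 7.101 + 2.9756 = 11.9695
Step 3: Objective decrease = 0.5 * g^T H^(-1) g = 5.9847


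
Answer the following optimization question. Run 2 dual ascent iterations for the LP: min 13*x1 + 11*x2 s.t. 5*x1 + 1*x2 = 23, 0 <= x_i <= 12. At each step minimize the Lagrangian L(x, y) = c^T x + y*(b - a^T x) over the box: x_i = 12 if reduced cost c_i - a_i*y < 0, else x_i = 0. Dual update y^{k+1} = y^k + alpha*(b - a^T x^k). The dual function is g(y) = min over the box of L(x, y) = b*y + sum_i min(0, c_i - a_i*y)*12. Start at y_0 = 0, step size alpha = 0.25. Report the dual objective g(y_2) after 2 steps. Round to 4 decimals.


Dual ascent for LP: min 13*x1 + 11*x2, 5*x1 + 1*x2 = 23, 0 <= x_i <= 12
Step 1: y^k = 0.0, reduced costs: (13.0, 11.0)
  x^k = (0.0, 0.0), subgradient = b - a^T x = 23.0
  y^{k+1} = 0.0 + 0.25*23.0 = 5.75
Step 2: y^k = 5.75, reduced costs: (-15.75, 5.25)
  x^k = (12.0, 0.0), subgradient = b - a^T x = -37.0
  y^{k+1} = 5.75 + 0.25*-37.0 = -3.5
Dual objective at y_2 = -3.5: reduced costs (30.5, 14.5), box minimizer x = (0.0, 0.0)
g(y_2) = b*y + (c1 - a1*y)*x1 + (c2 - a2*y)*x2 = 23*(-3.5) + 30.5*0.0 + 14.5*0.0 = -80.5 + 0.0 + 0.0 = -80.5


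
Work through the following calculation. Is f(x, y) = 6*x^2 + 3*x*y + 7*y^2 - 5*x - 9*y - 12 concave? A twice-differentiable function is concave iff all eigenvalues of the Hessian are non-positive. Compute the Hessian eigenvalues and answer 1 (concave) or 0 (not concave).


The Hessian of f(x,y) = 6*x^2 + 3*x*y + 7*y^2 - 5*x - 9*y - 12 is:
H = [[12, 3], [3, 14]]
Trace = 12 + 14 = 26
Determinant = 12*14 - (3)^2 = 159
Discriminant = (26)^2 - 4*159 = 40.0
Eigenvalues: lambda_1 = 9.8377, lambda_2 = 16.1623
The function is not concave.

0


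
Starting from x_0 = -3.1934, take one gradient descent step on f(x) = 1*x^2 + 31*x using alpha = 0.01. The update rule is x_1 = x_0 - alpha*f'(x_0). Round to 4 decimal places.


We compute the gradient at x_0 and apply the update.
f'(x) = 2*x + 31
f'(-3.1934) = 2*-3.1934 + 31 = 24.6132
x_1 = -3.1934 - 0.01*24.6132 = -3.4395


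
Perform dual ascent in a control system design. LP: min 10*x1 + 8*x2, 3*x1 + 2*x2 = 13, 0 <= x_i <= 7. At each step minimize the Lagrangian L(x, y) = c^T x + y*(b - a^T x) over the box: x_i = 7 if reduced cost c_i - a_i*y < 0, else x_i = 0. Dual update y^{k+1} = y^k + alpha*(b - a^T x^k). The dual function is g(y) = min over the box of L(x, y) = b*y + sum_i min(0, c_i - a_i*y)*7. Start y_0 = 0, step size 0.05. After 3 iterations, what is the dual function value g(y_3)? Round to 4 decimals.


Dual ascent for LP: min 10*x1 + 8*x2, 3*x1 + 2*x2 = 13, 0 <= x_i <= 7
Step 1: y^k = 0.0, reduced costs: (10.0, 8.0)
  x^k = (0.0, 0.0), subgradient = b - a^T x = 13.0
  y^{k+1} = 0.0 + 0.05*13.0 = 0.65
Step 2: y^k = 0.65, reduced costs: (8.05, 6.7)
  x^k = (0.0, 0.0), subgradient = b - a^T x = 13.0
  y^{k+1} = 0.65 + 0.05*13.0 = 1.3
Step 3: y^k = 1.3, reduced costs: (6.1, 5.4)
  x^k = (0.0, 0.0), subgradient = b - a^T x = 13.0
  y^{k+1} = 1.3 + 0.05*13.0 = 1.95
Dual objective at y_3 = 1.95: reduced costs (4.15, 4.1), box minimizer x = (0.0, 0.0)
g(y_3) = b*y + (c1 - a1*y)*x1 + (c2 - a2*y)*x2 = 13*1.95 + 4.15*0.0 + 4.1*0.0 = 25.35 + 0.0 + 0.0 = 25.35


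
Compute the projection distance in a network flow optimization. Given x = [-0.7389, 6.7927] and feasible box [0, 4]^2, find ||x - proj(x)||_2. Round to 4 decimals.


Project each component onto [0, 4].
clip(-0.7389) = 0.0, clip(6.7927) = 4.0
Projection = [0.0, 4.0]
Squared diffs: [0.546, 7.7992]
Distance = sqrt(8.3452) = 2.8888


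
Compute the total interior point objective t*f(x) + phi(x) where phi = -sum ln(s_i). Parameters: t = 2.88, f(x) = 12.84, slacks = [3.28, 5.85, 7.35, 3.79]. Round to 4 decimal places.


Step 1: Compute log-barrier.
ln values: [1.1878, 1.7664, 1.9947, 1.3324]
phi = -(1.1878 + 1.7664 + 1.9947 + 1.3324) = -6.2814
Step 2: Compute augmented objective.
t*f(x) = 2.88*12.84 = 36.9792
Total = 36.9792 - 6.2814 = 30.6978


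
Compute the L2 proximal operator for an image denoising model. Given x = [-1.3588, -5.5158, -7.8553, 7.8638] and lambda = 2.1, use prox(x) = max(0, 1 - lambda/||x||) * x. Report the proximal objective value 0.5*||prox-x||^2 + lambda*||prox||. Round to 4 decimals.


Step 1: Compute ||x||.
||x|| = 12.4826
Step 2: Compute scaling factor.
scale = max(0, 1 - 2.1/12.4826) = 0.8318
Step 3: prox(x) = [-1.1302, -4.5879, -6.5338, 6.5408]
||prox(x)|| = 10.3826
Step 4: Proximal objective.
0.5*||prox-x||^2 = 2.205
lambda*||prox|| = 21.8035
Total = 24.0085


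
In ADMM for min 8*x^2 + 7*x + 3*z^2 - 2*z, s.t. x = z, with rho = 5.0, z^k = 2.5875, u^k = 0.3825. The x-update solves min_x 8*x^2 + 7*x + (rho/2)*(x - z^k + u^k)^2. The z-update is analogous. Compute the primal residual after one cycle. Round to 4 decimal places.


ADMM iteration with rho = 5.0, z^k = 2.5875, u^k = 0.3825
Step 1: x-update.
Minimize 8*x^2 + 7*x + (5.0/2)*(x - 2.5875 + 0.3825)^2
FOC: (2*8 + 5.0)*x = -7 + 5.0*(2.5875 - 0.3825)
x^{k+1} = 0.1917
Step 2: z-update.
Minimize 3*z^2 - 2*z + (5.0/2)*(0.1917 - z + 0.3825)^2
FOC: (2*3 + 5.0)*z = 2 + 5.0*(0.1917 + 0.3825)
z^{k+1} = 0.4428
Step 3: u-update.
u^{k+1} = 0.3825 + 0.1917 - 0.4428 = 0.1314
Step 4: Primal residual = |0.1917 - 0.4428| = 0.2511


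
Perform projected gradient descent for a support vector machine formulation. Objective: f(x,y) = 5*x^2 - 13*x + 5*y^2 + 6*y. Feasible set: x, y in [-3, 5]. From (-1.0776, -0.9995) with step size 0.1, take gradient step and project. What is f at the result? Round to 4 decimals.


Step 1: Compute gradient at (-1.0776, -0.9995).
grad_x = 2*5*-1.0776 - 13 = -23.776
grad_y = 2*5*-0.9995 + 6 = -3.995
Step 2: Gradient step.
x_raw = -1.0776 - 0.1*-23.776 = 1.3
y_raw = -0.9995 - 0.1*-3.995 = -0.6
Step 3: Project onto [-3, 5].
x_proj = clip(1.3) = 1.3
y_proj = clip(-0.6) = -0.6
Step 4: Evaluate f.
f(1.3, -0.6) = -10.25


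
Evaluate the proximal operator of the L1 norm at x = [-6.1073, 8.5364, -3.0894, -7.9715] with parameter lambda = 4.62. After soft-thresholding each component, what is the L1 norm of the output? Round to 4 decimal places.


Soft-thresholding with lambda = 4.62:
prox(-6.1073) = sign(-6.1073)*max(|-6.1073| - 4.62, 0) = -1.4873
prox(8.5364) = sign(8.5364)*max(|8.5364| - 4.62, 0) = 3.9164
prox(-3.0894) = sign(-3.0894)*max(|-3.0894| - 4.62, 0) = 0.0
prox(-7.9715) = sign(-7.9715)*max(|-7.9715| - 4.62, 0) = -3.3515
prox(x) = [-1.4873, 3.9164, 0.0, -3.3515]
||prox(x)||_1 = 1.4873 + 3.9164 + 0.0 + 3.3515 = 8.7552


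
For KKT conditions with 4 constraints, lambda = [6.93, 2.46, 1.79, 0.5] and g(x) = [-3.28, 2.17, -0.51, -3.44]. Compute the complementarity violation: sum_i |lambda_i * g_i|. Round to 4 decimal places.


KKT complementary slackness check:
lambda_1 * g_1 = 6.93 * -3.28 = -22.7304
lambda_2 * g_2 = 2.46 * 2.17 = 5.3382
lambda_3 * g_3 = 1.79 * -0.51 = -0.9129
lambda_4 * g_4 = 0.5 * -3.44 = -1.72
Total violation = 22.7304 + 5.3382 + 0.9129 + 1.72 = 30.7015


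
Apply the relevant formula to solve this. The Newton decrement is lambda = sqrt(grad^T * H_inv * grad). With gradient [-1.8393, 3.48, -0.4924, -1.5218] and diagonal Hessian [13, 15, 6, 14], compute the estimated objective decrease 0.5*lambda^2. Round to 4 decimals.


Step 1: H is diagonal, so H^(-1) * g = [-0.1415, 0.232, -0.0821, -0.1087].
Step 2: g^T H^(-1) g = sum_i g_i^2 / H_ii
  = (-1.8393)^2/13 + (3.48)^2/15 + (-0.4924)^2/6 + (-1.5218)^2/14
  = 0.2602 + 0.8074 + 0.0404 + 0.1654 = 1.2734
Step 3: Objective decrease = 0.5 * g^T H^(-1) g = 0.6367


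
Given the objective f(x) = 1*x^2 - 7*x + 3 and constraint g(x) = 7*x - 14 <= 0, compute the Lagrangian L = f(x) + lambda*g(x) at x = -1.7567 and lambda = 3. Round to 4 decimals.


Step 1: Evaluate f(x).
f(-1.7567) = 1*(-1.7567)^2 - 7*(-1.7567) + 3 = 18.3829
Step 2: Evaluate g(x).
g(-1.7567) = 7*-1.7567 - 14 = -26.2969
Step 3: Compute Lagrangian.
L = 18.3829 + 3*-26.2969 = -60.5078


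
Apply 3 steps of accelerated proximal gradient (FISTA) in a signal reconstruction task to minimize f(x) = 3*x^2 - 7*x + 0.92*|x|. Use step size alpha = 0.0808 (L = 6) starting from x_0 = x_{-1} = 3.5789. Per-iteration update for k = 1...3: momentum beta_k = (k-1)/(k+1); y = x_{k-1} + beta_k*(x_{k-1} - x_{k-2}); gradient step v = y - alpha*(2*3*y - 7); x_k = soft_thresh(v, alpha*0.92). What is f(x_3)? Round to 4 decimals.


FISTA on f(x) = 3*x^2 - 7*x + 0.92*|x|
L = 6, alpha = 0.0808
Iteration 1: beta = 0.0, y = 3.5789 + 0.0*(3.5789 - 3.5789) = 3.5789
  grad(y) = 14.4734, v = y - alpha*grad = 2.4094
  prox(v) = soft_thresh(2.4094, 0.0743) = 2.3351
Iteration 2: beta = 0.3333, y = 2.3351 + 0.3333*(2.3351 - 3.5789) = 1.9205
  grad(y) = 4.5231, v = y - alpha*grad = 1.5551
  prox(v) = soft_thresh(1.5551, 0.0743) = 1.4807
Iteration 3: beta = 0.5, y = 1.4807 + 0.5*(1.4807 - 2.3351) = 1.0535
  grad(y) = -0.6789, v = y - alpha*grad = 1.1084
  prox(v) = soft_thresh(1.1084, 0.0743) = 1.034
f(x_3) = 3*1.034^2 - 7*1.034 + 0.92*|1.034| = -3.0792


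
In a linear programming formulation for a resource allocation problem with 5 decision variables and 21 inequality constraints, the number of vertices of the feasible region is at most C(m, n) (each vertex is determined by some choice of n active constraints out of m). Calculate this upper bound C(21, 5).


Each vertex corresponds to some choice of n active constraints out of m, so the number of vertices is at most C(m, n) = m! / (n!(m-n)!).
m = 21, n = 5
Numerator: 21 * 20 * 19 * 18 * 17
Denominator: 5! = 120
C(21, 5) = 20349


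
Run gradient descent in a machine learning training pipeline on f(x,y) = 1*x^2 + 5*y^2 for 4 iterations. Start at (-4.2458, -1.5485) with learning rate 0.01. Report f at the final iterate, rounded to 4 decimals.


Gradient descent on f(x,y) = 1*x^2 + 5*y^2.
Starting point: (-4.2458, -1.5485), alpha = 0.01
Step 1: grad_x = 2*1*-4.2458 = -8.4916, grad_y = 2*5*-1.5485 = -15.485
  x_1 = -4.2458 - 0.01*-8.4916 = -4.1609
  y_1 = -1.5485 - 0.01*-15.485 = -1.3937
Step 2: grad_x = 2*1*-4.1609 = -8.3218, grad_y = 2*5*-1.3937 = -13.9365
  x_2 = -4.1609 - 0.01*-8.3218 = -4.0777
  y_2 = -1.3937 - 0.01*-13.9365 = -1.2543
Step 3: grad_x = 2*1*-4.0777 = -8.1553, grad_y = 2*5*-1.2543 = -12.5429
  x_3 = -4.0777 - 0.01*-8.1553 = -3.9961
  y_3 = -1.2543 - 0.01*-12.5429 = -1.1289
Step 4: grad_x = 2*1*-3.9961 = -7.9922, grad_y = 2*5*-1.1289 = -11.2886
  x_4 = -3.9961 - 0.01*-7.9922 = -3.9162
  y_4 = -1.1289 - 0.01*-11.2886 = -1.016
f(-3.9162, -1.016) = 1*(-3.9162)^2 + 5*(-1.016)^2 = 20.4975


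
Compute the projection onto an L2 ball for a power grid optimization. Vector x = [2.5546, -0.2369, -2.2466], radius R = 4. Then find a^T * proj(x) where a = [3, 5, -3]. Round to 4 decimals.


Step 1: Compute ||x|| (intermediates to 6 decimals).
||x|| = sqrt(2.5546^2 + (-0.2369)^2 + (-2.2466)^2) = 3.410178
Step 2: Project.
Since ||x|| <= R, proj = x (no scaling needed).
proj(x) = [2.5546, -0.2369, -2.2466]
Step 3: Dot product.
a^T * proj(x) = 3*2.5546 + 5*(-0.2369) - 3*(-2.2466) = 13.2191


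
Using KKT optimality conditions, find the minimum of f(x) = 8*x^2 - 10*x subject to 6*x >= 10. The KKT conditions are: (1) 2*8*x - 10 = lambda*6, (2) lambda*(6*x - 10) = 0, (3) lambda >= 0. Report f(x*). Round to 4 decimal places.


Step 1: Try lambda = 0 (constraint inactive).
x_unc = 10/(2*8) = 0.625
Check: 6*0.625 = 3.75 < 10 -- violated!
Step 2: Constraint must be active: 6*x = 10
x* = 10/6 = 5/3 = 1.6667 (rounded; the exact value 5/3 is used below)
lambda = (2*8*(5/3) - 10)/6 = 2.7778
Step 3: Compute optimal value.
f(x*) = 8*(5/3)^2 - 10*(5/3) = 5.5556


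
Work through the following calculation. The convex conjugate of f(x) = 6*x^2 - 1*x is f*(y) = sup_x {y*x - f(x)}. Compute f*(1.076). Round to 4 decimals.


f*(y) = sup_x {y*x - a*x^2 - b*x} = sup_x {(y-b)*x - a*x^2}
FOC: (y - b) - 2a*x = 0 => x* = (y - b)/(2a)
x* = (1.076 + 1)/(2*6) = 0.173
f*(1.076) = (y-b)^2/(4a) = (1.076 + 1)^2/(4*6)
= 4.3098/24 = 0.1796


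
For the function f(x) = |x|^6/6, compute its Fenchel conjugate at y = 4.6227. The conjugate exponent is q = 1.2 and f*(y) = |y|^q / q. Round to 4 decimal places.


The conjugate exponent q satisfies 1/p + 1/q = 1.
p = 6, so q = 6/(6 - 1) = 1.2
|y|^q = 4.6227^1.2 = 6.2788
f*(4.6227) = 6.2788 / 1.2 = 5.2323


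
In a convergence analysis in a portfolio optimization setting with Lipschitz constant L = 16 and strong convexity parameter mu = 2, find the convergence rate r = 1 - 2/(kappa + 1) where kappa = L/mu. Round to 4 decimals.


Step 1: Compute the condition number.
kappa = L/mu = 16/2 = 8.0
Step 2: Compute the convergence rate.
r = 1 - 2/(kappa + 1) = 1 - 2*mu/(L + mu) = (L - mu)/(L + mu) = 14/18 = 0.7778


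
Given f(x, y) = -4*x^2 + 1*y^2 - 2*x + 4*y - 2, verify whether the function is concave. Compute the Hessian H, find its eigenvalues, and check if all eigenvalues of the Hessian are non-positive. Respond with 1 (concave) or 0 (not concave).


The Hessian of f(x,y) = -4*x^2 + 1*y^2 - 2*x + 4*y - 2 is:
H = [[-8, 0], [0, 2]]
Trace = -8 + 2 = -6
Determinant = -8*2 - (0)^2 = -16
Discriminant = (-6)^2 - 4*-16 = 100.0
Eigenvalues: lambda_1 = -8.0, lambda_2 = 2.0
The function is not concave.

0


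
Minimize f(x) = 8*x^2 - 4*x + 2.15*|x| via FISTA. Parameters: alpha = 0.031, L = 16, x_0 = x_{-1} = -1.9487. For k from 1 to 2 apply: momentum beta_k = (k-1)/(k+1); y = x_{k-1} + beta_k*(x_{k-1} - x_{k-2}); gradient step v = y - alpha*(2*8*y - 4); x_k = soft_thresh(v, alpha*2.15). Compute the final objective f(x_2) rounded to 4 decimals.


FISTA on f(x) = 8*x^2 - 4*x + 2.15*|x|
L = 16, alpha = 0.031
Iteration 1: beta = 0.0, y = -1.9487 + 0.0*(-1.9487 + 1.9487) = -1.9487
  grad(y) = -35.1792, v = y - alpha*grad = -0.8581
  prox(v) = soft_thresh(-0.8581, 0.0667) = -0.7915
Iteration 2: beta = 0.3333, y = -0.7915 + 0.3333*(-0.7915 + 1.9487) = -0.4058
  grad(y) = -10.4922, v = y - alpha*grad = -0.0805
  prox(v) = soft_thresh(-0.0805, 0.0667) = -0.0139
f(x_2) = 8*(-0.0139)^2 - 4*(-0.0139) + 2.15*|-0.0139| = 0.0867


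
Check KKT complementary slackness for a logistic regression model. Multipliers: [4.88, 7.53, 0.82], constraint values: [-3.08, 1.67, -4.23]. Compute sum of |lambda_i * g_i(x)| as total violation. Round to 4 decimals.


KKT complementary slackness check:
lambda_1 * g_1 = 4.88 * -3.08 = -15.0304
lambda_2 * g_2 = 7.53 * 1.67 = 12.5751
lambda_3 * g_3 = 0.82 * -4.23 = -3.4686
Total violation = 15.0304 + 12.5751 + 3.4686 = 31.0741


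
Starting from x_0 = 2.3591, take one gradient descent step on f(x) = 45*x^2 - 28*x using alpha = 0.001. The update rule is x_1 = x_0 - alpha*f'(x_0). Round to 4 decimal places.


We compute the gradient at x_0 and apply the update.
f'(x) = 90*x - 28
f'(2.3591) = 90*2.3591 - 28 = 184.319
x_1 = 2.3591 - 0.001*184.319 = 2.1748


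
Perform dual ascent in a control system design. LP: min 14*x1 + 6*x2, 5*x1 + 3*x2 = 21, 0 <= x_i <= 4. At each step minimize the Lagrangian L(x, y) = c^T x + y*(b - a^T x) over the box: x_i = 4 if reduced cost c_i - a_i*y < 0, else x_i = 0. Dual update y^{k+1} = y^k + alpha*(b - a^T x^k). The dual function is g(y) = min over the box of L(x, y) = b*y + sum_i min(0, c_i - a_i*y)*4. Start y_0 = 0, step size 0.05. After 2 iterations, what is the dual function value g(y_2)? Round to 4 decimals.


Dual ascent for LP: min 14*x1 + 6*x2, 5*x1 + 3*x2 = 21, 0 <= x_i <= 4
Step 1: y^k = 0.0, reduced costs: (14.0, 6.0)
  x^k = (0.0, 0.0), subgradient = b - a^T x = 21.0
  y^{k+1} = 0.0 + 0.05*21.0 = 1.05
Step 2: y^k = 1.05, reduced costs: (8.75, 2.85)
  x^k = (0.0, 0.0), subgradient = b - a^T x = 21.0
  y^{k+1} = 1.05 + 0.05*21.0 = 2.1
Dual objective at y_2 = 2.1: reduced costs (3.5, -0.3), box minimizer x = (0.0, 4.0)
g(y_2) = b*y + (c1 - a1*y)*x1 + (c2 - a2*y)*x2 = 21*2.1 + 3.5*0.0 + (-0.3)*4.0 = 44.1 + 0.0 - 1.2 = 42.9


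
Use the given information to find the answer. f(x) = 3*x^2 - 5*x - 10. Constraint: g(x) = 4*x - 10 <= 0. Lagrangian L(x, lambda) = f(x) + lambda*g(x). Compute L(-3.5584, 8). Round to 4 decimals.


Step 1: Evaluate f(x).
f(-3.5584) = 3*(-3.5584)^2 - 5*(-3.5584) - 10 = 45.7786
Step 2: Evaluate g(x).
g(-3.5584) = 4*-3.5584 - 10 = -24.2336
Step 3: Compute Lagrangian.
L = 45.7786 + 8*-24.2336 = -148.0902


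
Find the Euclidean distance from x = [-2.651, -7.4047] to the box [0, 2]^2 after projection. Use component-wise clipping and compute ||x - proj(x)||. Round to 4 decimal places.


Project each component onto [0, 2].
clip(-2.651) = 0.0, clip(-7.4047) = 0.0
Projection = [0.0, 0.0]
Squared diffs: [7.0278, 54.8296]
Distance = sqrt(61.8574) = 7.8649


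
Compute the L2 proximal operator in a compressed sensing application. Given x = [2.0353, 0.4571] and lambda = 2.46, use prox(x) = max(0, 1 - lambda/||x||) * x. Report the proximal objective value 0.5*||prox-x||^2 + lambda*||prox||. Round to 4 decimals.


Step 1: Compute ||x||.
||x|| = 2.086
Step 2: Compute scaling factor.
scale = max(0, 1 - 2.46/2.086) = 0.0
Step 3: prox(x) = [0.0, 0.0]
||prox(x)|| = 0.0
Step 4: Proximal objective.
0.5*||prox-x||^2 = 2.1757
lambda*||prox|| = 0.0
Total = 2.1757


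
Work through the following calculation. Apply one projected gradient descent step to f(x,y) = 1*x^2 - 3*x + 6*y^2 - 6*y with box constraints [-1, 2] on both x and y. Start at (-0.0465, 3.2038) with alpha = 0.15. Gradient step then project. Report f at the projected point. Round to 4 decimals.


Step 1: Compute gradient at (-0.0465, 3.2038).
grad_x = 2*1*-0.0465 - 3 = -3.093
grad_y = 2*6*3.2038 - 6 = 32.4456
Step 2: Gradient step.
x_raw = -0.0465 - 0.15*-3.093 = 0.4175
y_raw = 3.2038 - 0.15*32.4456 = -1.663
Step 3: Project onto [-1, 2].
x_proj = clip(0.4175) = 0.4175
y_proj = clip(-1.663) = -1.0
Step 4: Evaluate f.
f(0.4175, -1.0) = 10.9219


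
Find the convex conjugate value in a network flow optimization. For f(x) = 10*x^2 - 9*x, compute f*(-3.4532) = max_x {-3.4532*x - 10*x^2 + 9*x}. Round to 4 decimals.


f*(y) = sup_x {y*x - a*x^2 - b*x} = sup_x {(y-b)*x - a*x^2}
FOC: (y - b) - 2a*x = 0 => x* = (y - b)/(2a)
x* = (-3.4532 + 9)/(2*10) = 0.2773
f*(-3.4532) = (y-b)^2/(4a) = (-3.4532 + 9)^2/(4*10)
= 30.767/40 = 0.7692


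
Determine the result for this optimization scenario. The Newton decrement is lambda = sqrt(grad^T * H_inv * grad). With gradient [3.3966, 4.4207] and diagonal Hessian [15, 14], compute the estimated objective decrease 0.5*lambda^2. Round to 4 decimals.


Step 1: H is diagonal, so H^(-1) * g = [0.2264, 0.3158].
Step 2: g^T H^(-1) g = sum_i g_i^2 / H_ii
  = (3.3966)^2/15 + (4.4207)^2/14
  = 0.7691 + 1.3959 = 2.165
Step 3: Objective decrease = 0.5 * g^T H^(-1) g = 1.0825


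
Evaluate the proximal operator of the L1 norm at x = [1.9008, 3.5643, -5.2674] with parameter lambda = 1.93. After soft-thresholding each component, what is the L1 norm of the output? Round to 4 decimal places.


Soft-thresholding with lambda = 1.93:
prox(1.9008) = sign(1.9008)*max(|1.9008| - 1.93, 0) = 0.0
prox(3.5643) = sign(3.5643)*max(|3.5643| - 1.93, 0) = 1.6343
prox(-5.2674) = sign(-5.2674)*max(|-5.2674| - 1.93, 0) = -3.3374
prox(x) = [0.0, 1.6343, -3.3374]
||prox(x)||_1 = 0.0 + 1.6343 + 3.3374 = 4.9717


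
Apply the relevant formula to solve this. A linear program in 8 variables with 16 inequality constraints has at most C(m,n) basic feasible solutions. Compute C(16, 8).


Each vertex corresponds to some choice of n active constraints out of m, so the number of vertices is at most C(m, n) = m! / (n!(m-n)!).
m = 16, n = 8
Numerator: 16 * 15 * 14 * 13 * 12 * 11 * 10 * 9
Denominator: 8! = 40320
C(16, 8) = 12870


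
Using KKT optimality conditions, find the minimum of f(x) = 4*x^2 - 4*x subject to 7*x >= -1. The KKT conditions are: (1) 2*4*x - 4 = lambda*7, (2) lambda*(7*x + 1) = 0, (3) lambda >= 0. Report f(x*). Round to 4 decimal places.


Step 1: Try lambda = 0 (constraint inactive).
Stationarity: 2*4*x - 4 = 0
x* = 4/(2*4) = 0.5
Check constraint: 7*0.5 = 3.5 >= -1 -- satisfied.
Step 2: Compute optimal value.
f(x*) = 4*0.5^2 - 4*0.5 = -1.0


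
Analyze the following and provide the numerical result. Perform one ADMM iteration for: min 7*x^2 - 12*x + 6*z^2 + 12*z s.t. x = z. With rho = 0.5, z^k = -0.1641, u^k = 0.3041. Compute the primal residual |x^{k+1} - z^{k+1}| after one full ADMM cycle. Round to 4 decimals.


ADMM iteration with rho = 0.5, z^k = -0.1641, u^k = 0.3041
Step 1: x-update.
Minimize 7*x^2 - 12*x + (0.5/2)*(x + 0.1641 + 0.3041)^2
FOC: (2*7 + 0.5)*x = 12 + 0.5*(-0.1641 - 0.3041)
x^{k+1} = 0.8114
Step 2: z-update.
Minimize 6*z^2 + 12*z + (0.5/2)*(0.8114 - z + 0.3041)^2
FOC: (2*6 + 0.5)*z = -12 + 0.5*(0.8114 + 0.3041)
z^{k+1} = -0.9154
Step 3: u-update.
u^{k+1} = 0.3041 + 0.8114 + 0.9154 = 2.0309
Step 4: Primal residual = |0.8114 + 0.9154| = 1.7268


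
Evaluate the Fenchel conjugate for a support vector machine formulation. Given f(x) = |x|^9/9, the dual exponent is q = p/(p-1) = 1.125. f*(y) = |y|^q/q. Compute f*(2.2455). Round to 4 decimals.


The conjugate exponent q satisfies 1/p + 1/q = 1.
p = 9, so q = 9/(9 - 1) = 1.125
|y|^q = 2.2455^1.125 = 2.4844
f*(2.2455) = 2.4844 / 1.125 = 2.2084


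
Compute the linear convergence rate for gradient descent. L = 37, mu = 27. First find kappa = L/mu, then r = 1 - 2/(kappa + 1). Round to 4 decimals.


Step 1: Compute the condition number.
kappa = L/mu = 37/27 = 1.3704
Step 2: Compute the convergence rate.
r = 1 - 2/(kappa + 1) = 1 - 2*mu/(L + mu) = (L - mu)/(L + mu) = 10/64 = 0.1563


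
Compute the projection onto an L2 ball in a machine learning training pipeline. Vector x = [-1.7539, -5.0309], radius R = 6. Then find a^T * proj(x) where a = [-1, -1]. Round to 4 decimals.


Step 1: Compute ||x|| (intermediates to 6 decimals).
||x|| = sqrt((-1.7539)^2 + (-5.0309)^2) = 5.327863
Step 2: Project.
Since ||x|| <= R, proj = x (no scaling needed).
proj(x) = [-1.7539, -5.0309]
Step 3: Dot product.
a^T * proj(x) = -1*(-1.7539) - 1*(-5.0309) = 6.7848


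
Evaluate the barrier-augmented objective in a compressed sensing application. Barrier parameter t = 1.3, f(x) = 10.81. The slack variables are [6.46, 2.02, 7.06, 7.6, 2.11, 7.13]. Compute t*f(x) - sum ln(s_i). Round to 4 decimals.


Step 1: Compute log-barrier.
ln values: [1.8656, 0.7031, 1.9544, 2.0281, 0.7467, 1.9643]
phi = -(1.8656 + 0.7031 + 1.9544 + 2.0281 + 0.7467 + 1.9643) = -9.2623
Step 2: Compute augmented objective.
t*f(x) = 1.3*10.81 = 14.053
Total = 14.053 - 9.2623 = 4.7907


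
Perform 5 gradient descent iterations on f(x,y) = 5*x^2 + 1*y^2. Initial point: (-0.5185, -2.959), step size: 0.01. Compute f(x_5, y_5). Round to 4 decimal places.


Gradient descent on f(x,y) = 5*x^2 + 1*y^2.
Starting point: (-0.5185, -2.959), alpha = 0.01
Step 1: grad_x = 2*5*-0.5185 = -5.185, grad_y = 2*1*-2.959 = -5.918
  x_1 = -0.5185 - 0.01*-5.185 = -0.4667
  y_1 = -2.959 - 0.01*-5.918 = -2.8998
Step 2: grad_x = 2*5*-0.4667 = -4.6665, grad_y = 2*1*-2.8998 = -5.7996
  x_2 = -0.4667 - 0.01*-4.6665 = -0.42
  y_2 = -2.8998 - 0.01*-5.7996 = -2.8418
Step 3: grad_x = 2*5*-0.42 = -4.1999, grad_y = 2*1*-2.8418 = -5.6836
  x_3 = -0.42 - 0.01*-4.1999 = -0.378
  y_3 = -2.8418 - 0.01*-5.6836 = -2.785
Step 4: grad_x = 2*5*-0.378 = -3.7799, grad_y = 2*1*-2.785 = -5.57
  x_4 = -0.378 - 0.01*-3.7799 = -0.3402
  y_4 = -2.785 - 0.01*-5.57 = -2.7293
Step 5: grad_x = 2*5*-0.3402 = -3.4019, grad_y = 2*1*-2.7293 = -5.4586
  x_5 = -0.3402 - 0.01*-3.4019 = -0.3062
  y_5 = -2.7293 - 0.01*-5.4586 = -2.6747
f(-0.3062, -2.6747) = 5*(-0.3062)^2 + 1*(-2.6747)^2 = 7.6227


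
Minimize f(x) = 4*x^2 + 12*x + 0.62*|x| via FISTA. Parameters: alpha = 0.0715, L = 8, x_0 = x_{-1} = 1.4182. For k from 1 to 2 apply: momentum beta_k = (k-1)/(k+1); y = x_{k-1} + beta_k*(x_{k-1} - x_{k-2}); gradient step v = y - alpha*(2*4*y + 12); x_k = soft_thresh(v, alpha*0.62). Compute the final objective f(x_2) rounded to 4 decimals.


FISTA on f(x) = 4*x^2 + 12*x + 0.62*|x|
L = 8, alpha = 0.0715
Iteration 1: beta = 0.0, y = 1.4182 + 0.0*(1.4182 - 1.4182) = 1.4182
  grad(y) = 23.3456, v = y - alpha*grad = -0.251
  prox(v) = soft_thresh(-0.251, 0.0443) = -0.2067
Iteration 2: beta = 0.3333, y = -0.2067 + 0.3333*(-0.2067 - 1.4182) = -0.7483
  grad(y) = 6.0135, v = y - alpha*grad = -1.1783
  prox(v) = soft_thresh(-1.1783, 0.0443) = -1.1339
f(x_2) = 4*(-1.1339)^2 + 12*(-1.1339) + 0.62*|-1.1339| = -7.761


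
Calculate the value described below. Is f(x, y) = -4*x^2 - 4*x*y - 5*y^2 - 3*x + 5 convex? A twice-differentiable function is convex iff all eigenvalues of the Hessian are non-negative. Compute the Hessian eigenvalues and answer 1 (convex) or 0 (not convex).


The Hessian of f(x,y) = -4*x^2 - 4*x*y - 5*y^2 - 3*x + 5 is:
H = [[-8, -4], [-4, -10]]
Trace = -8 - 10 = -18
Determinant = -8*-10 - (-4)^2 = 64
Discriminant = (-18)^2 - 4*64 = 68.0
Eigenvalues: lambda_1 = -13.1231, lambda_2 = -4.8769
The function is not convex.

0


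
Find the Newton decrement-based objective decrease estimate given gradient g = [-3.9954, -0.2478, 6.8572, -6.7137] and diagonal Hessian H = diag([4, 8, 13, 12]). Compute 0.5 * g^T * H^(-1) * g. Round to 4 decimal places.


Step 1: H is diagonal, so H^(-1) * g = [-0.9989, -0.031, 0.5275, -0.5595].
Step 2: g^T H^(-1) g = sum_i g_i^2 / H_ii
  = (-3.9954)^2/4 + (-0.2478)^2/8 + (6.8572)^2/13 + (-6.7137)^2/12
  = 3.9908 + 0.0077 + 3.617 + 3.7561 = 11.3716
Step 3: Objective decrease = 0.5 * g^T H^(-1) g = 5.6858


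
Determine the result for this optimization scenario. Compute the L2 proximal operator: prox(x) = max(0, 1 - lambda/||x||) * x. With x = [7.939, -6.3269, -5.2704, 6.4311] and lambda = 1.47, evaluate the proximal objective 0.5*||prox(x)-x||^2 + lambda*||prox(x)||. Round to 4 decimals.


Step 1: Compute ||x||.
||x|| = 13.1223
Step 2: Compute scaling factor.
scale = max(0, 1 - 1.47/13.1223) = 0.888
Step 3: prox(x) = [7.0496, -5.6181, -4.68, 5.7107]
||prox(x)|| = 11.6523
Step 4: Proximal objective.
0.5*||prox-x||^2 = 1.0805
lambda*||prox|| = 17.1289
Total = 18.2093
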